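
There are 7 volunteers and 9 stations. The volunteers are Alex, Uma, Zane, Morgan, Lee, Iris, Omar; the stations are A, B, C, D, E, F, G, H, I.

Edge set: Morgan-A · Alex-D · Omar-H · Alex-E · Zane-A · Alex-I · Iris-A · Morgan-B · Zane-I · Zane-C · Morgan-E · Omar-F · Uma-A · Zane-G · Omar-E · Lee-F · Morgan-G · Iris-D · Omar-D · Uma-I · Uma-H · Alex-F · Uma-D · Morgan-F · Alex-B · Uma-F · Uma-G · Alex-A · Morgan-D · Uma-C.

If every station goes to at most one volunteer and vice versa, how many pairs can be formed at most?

A valid assignment of size 7: Alex→E, Uma→A, Zane→I, Morgan→G, Lee→F, Iris→D, Omar→H.
All 7 volunteers are matched, so no larger matching exists.

7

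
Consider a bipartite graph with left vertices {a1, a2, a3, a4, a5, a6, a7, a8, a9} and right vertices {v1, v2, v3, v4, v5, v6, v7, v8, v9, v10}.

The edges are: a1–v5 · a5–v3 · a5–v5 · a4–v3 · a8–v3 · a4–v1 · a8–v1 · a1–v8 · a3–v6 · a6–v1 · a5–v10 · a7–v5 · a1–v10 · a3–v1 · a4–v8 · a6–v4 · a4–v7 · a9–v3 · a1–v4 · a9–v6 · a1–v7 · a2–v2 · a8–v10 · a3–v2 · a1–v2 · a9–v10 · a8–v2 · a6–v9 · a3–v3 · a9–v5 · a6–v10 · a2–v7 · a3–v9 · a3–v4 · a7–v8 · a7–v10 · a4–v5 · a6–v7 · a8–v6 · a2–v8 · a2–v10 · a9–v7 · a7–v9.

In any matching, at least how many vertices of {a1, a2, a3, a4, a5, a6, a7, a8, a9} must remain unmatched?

One maximum matching: a1-v2, a2-v8, a3-v6, a4-v1, a5-v5, a6-v4, a7-v9, a8-v3, a9-v10.
All 9 left vertices are matched, so no larger matching exists.
That matches 9 of the 9, leaving 0 unmatched; no matching can do better.

0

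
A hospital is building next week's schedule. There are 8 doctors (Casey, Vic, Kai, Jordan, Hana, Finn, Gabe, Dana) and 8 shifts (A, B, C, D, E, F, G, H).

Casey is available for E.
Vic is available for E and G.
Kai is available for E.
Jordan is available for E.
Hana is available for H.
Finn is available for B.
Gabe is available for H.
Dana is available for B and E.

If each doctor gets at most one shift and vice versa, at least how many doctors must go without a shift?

4

One maximum matching: Casey-E, Vic-G, Hana-H, Finn-B.
The set {Casey, Kai, Jordan, Hana, Finn, Gabe, Dana} has only 3 neighbours ({B, E, H}), so by Hall's theorem at most 4 of the 8 doctors can be matched.
That matches 4 of the 8, leaving 4 unmatched; no matching can do better.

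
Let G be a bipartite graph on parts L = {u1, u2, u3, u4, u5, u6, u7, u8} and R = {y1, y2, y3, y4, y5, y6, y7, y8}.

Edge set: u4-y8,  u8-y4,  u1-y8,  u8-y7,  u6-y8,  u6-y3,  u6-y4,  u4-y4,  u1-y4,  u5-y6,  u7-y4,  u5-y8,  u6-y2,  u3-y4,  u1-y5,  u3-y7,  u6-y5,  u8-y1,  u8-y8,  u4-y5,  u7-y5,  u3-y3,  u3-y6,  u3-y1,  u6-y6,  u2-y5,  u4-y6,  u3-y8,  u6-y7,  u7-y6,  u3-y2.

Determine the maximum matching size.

One maximum matching: u1→y4, u2→y5, u3→y1, u4→y6, u5→y8, u6→y3, u8→y7.
The set {u1, u2, u4, u5, u7} has only 4 neighbours ({y4, y5, y6, y8}), so by Hall's theorem at most 7 of the 8 left vertices can be matched.

7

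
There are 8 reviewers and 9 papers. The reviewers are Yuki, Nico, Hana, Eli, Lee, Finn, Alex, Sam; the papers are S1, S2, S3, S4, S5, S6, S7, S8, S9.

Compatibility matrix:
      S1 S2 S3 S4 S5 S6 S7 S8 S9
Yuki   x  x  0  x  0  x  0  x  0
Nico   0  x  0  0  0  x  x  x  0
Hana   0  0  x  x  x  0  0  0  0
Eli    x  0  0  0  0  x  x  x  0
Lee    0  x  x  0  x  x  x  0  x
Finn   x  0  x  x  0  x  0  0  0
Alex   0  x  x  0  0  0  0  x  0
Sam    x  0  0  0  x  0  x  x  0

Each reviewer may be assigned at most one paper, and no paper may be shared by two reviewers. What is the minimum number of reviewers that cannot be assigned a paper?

For example, pair Yuki-S1, Nico-S6, Hana-S5, Eli-S7, Lee-S2, Finn-S4, Alex-S3, Sam-S8.
This saturates every reviewer, so 8 is the maximum.
That matches 8 of the 8, leaving 0 unmatched; no matching can do better.

0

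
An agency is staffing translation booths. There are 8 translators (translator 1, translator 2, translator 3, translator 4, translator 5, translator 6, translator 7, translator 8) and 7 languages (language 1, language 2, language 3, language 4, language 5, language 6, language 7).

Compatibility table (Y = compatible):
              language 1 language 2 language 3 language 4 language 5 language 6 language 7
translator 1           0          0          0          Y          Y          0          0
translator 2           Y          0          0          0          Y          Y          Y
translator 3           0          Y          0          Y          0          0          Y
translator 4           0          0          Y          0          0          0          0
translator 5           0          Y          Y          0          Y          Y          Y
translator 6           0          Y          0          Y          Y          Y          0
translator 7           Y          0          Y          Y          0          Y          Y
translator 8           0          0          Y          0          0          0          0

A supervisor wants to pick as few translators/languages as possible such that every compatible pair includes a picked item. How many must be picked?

A maximum matching has 7 edges (e.g. translator 1–language 4, translator 2–language 1, translator 3–language 2, translator 4–language 3, translator 5–language 5, translator 6–language 6, translator 7–language 7).
By König's theorem the minimum vertex cover has the same size. One such cover is {translator 1, translator 2, translator 3, translator 5, translator 6, translator 7, language 3}.

7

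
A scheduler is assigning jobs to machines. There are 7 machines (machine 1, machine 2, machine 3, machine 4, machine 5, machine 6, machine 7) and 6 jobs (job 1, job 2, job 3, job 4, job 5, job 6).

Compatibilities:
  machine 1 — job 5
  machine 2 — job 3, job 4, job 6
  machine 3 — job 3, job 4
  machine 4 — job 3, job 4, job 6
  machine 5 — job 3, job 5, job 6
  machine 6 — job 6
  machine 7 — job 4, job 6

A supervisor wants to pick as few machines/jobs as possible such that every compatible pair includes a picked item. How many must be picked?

A maximum matching has 4 edges (e.g. machine 1–job 5, machine 2–job 6, machine 3–job 4, machine 4–job 3).
By König's theorem the minimum vertex cover has the same size. One such cover is {job 3, job 4, job 5, job 6}.

4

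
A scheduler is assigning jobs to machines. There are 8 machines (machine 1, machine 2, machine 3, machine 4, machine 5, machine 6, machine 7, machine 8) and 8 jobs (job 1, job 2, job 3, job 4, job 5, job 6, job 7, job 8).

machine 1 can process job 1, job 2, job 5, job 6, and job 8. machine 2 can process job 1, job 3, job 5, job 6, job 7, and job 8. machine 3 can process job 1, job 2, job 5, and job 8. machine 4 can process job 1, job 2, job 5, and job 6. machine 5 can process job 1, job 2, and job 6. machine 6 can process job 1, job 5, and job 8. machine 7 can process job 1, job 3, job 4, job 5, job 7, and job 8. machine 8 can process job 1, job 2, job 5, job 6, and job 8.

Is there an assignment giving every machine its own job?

The set {machine 1, machine 3, machine 4, machine 5, machine 6, machine 8} has only 5 neighbours ({job 1, job 2, job 5, job 6, job 8}), so by Hall's theorem at most 7 of the 8 machines can be matched.
Hence no matching covers every machine.

No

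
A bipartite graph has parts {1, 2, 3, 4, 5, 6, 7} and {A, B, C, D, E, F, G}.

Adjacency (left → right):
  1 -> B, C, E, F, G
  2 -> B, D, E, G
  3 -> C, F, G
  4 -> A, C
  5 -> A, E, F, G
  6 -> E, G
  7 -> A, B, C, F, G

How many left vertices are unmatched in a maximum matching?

A valid assignment of size 7: 1–B, 2–D, 3–C, 4–A, 5–F, 6–E, 7–G.
This saturates every left vertex, so 7 is the maximum.
That matches 7 of the 7, leaving 0 unmatched; no matching can do better.

0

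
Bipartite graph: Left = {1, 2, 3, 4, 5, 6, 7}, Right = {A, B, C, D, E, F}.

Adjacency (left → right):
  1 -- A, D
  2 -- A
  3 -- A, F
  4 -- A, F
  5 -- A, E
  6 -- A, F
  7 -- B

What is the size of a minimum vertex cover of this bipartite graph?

5

The 5 edges 1–D, 2–A, 3–F, 5–E, 7–B form a matching, so any vertex cover needs at least 5 vertices (one per matched edge).
Conversely {1, 5, 7, A, F} meets every edge and has exactly 5 vertices, so 5 is optimal.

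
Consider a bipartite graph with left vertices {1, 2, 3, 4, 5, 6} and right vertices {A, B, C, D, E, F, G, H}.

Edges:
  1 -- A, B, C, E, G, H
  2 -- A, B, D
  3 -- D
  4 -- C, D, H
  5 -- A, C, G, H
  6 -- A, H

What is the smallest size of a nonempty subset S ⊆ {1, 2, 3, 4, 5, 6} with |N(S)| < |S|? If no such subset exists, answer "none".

none

A matching saturating every left vertex exists, for instance 1→A, 2→B, 3→D, 4→C, 5→G, 6→H.
By Hall's marriage theorem, this means |N(S)| ≥ |S| for every subset S, so no violating subset exists.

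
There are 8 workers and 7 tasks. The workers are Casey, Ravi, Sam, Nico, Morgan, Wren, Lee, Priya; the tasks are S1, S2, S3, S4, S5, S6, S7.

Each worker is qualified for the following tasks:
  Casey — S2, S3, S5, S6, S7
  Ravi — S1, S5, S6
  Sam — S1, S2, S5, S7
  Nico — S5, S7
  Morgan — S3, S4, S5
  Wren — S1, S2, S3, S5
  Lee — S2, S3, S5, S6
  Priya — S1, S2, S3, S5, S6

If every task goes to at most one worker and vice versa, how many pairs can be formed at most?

One maximum matching: Casey→S7, Ravi→S6, Sam→S1, Nico→S5, Morgan→S4, Wren→S3, Lee→S2.
The set {Casey, Ravi, Sam, Nico, Wren, Lee, Priya} has only 6 neighbours ({S1, S2, S3, S5, S6, S7}), so by Hall's theorem at most 7 of the 8 workers can be matched.

7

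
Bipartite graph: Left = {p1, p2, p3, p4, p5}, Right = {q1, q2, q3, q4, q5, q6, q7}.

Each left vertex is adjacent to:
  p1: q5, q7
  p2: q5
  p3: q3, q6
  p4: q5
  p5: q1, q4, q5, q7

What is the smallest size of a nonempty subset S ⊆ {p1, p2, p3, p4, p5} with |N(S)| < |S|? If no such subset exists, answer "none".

2

Take S = {p2, p4}. Its neighbourhood is {q5}, so |N(S)| = 1 < |S| = 2.
No single vertex violates Hall's condition since each has at least one neighbour, so 2 is the minimum.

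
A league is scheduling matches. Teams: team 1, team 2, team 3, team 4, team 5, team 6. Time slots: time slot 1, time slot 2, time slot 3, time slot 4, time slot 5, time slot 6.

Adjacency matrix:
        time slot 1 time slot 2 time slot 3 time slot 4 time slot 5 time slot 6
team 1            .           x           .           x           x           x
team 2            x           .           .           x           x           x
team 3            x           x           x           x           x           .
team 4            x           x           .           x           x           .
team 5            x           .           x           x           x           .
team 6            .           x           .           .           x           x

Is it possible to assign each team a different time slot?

Yes

A valid assignment of size 6: team 1–time slot 6, team 2–time slot 1, team 3–time slot 5, team 4–time slot 4, team 5–time slot 3, team 6–time slot 2.
All 6 teams are covered.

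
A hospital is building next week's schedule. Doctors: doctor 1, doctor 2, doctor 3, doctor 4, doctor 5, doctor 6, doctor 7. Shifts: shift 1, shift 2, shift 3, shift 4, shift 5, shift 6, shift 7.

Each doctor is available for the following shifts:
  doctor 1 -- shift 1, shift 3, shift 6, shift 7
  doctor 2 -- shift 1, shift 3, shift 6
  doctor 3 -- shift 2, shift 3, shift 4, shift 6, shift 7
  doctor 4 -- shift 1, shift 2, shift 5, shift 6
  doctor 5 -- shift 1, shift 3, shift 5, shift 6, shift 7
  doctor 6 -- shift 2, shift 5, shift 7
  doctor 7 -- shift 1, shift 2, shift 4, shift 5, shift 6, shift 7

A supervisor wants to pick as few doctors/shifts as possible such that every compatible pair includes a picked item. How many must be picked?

7

{doctor 1, doctor 2, doctor 3, doctor 4, doctor 5, doctor 6, doctor 7} is a vertex cover of size 7: every edge has an endpoint in this set.
No smaller cover exists because doctor 1–shift 1, doctor 2–shift 3, doctor 3–shift 4, doctor 4–shift 6, doctor 5–shift 7, doctor 6–shift 2, doctor 7–shift 5 is a matching of size 7, and a cover must include an endpoint of each of these disjoint edges (König's theorem).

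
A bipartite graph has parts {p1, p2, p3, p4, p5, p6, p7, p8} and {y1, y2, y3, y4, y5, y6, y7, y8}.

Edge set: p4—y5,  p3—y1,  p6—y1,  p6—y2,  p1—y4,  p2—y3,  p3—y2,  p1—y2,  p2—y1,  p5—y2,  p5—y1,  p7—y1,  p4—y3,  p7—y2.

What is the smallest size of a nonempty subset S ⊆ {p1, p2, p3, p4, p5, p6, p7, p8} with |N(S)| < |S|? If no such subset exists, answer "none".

Take S = {p8}. Its neighbourhood is {}, so |N(S)| = 0 < |S| = 1.

1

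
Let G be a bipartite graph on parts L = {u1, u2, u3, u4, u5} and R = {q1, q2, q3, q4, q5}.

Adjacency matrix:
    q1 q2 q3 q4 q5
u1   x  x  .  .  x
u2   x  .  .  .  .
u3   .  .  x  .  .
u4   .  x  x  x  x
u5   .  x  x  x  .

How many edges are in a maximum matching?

A valid assignment of size 5: u1-q5, u2-q1, u3-q3, u4-q4, u5-q2.
This saturates every left vertex, so 5 is the maximum.

5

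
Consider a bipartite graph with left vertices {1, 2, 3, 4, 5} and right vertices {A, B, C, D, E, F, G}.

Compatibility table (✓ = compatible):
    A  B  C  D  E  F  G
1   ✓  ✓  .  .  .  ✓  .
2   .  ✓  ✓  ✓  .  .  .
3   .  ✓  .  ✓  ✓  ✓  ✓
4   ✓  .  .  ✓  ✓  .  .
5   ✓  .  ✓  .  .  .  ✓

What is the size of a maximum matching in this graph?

5

One maximum matching: 1-F, 2-B, 3-G, 4-E, 5-C.
All 5 left vertices are matched, so no larger matching exists.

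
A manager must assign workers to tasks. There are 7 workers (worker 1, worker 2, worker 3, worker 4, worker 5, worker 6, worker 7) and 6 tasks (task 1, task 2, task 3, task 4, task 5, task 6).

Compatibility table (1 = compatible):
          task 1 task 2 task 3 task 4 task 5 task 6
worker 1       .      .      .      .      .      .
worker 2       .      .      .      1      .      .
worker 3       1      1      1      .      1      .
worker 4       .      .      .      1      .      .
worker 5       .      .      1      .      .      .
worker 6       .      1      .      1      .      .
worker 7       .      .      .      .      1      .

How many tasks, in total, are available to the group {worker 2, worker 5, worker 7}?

3

The union of neighbours of {worker 2, worker 5, worker 7} is {task 3, task 4, task 5}, which has 3 elements.
Since |N(S)| = 3 ≥ |S| = 3, Hall's condition holds for this subset.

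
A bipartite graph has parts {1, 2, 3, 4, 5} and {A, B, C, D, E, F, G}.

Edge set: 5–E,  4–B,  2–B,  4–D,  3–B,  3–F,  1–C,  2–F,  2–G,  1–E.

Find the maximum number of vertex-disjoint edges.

For example, pair 1-C, 2-G, 3-F, 4-B, 5-E.
All 5 left vertices are matched, so no larger matching exists.

5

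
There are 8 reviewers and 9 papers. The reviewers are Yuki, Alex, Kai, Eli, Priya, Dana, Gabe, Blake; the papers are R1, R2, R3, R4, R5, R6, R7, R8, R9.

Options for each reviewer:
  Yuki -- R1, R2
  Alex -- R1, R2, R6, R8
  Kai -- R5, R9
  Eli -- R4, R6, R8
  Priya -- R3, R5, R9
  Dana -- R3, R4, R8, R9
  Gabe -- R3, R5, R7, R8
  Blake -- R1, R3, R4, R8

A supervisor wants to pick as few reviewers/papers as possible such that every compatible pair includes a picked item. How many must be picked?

8

The 8 edges Yuki–R1, Alex–R2, Kai–R9, Eli–R6, Priya–R5, Dana–R4, Gabe–R7, Blake–R8 form a matching, so any vertex cover needs at least 8 vertices (one per matched edge).
Conversely {Yuki, Alex, Kai, Eli, Priya, Dana, Gabe, Blake} meets every edge and has exactly 8 vertices, so 8 is optimal.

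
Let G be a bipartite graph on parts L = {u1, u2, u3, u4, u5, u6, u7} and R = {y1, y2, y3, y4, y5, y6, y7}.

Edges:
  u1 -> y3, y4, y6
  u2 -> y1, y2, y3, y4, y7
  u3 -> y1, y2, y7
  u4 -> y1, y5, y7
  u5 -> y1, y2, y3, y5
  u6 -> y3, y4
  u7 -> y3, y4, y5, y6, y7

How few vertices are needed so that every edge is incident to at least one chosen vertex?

7

{u1, u2, u3, u4, u5, u6, u7} is a vertex cover of size 7: every edge has an endpoint in this set.
No smaller cover exists because u1–y6, u2–y2, u3–y1, u4–y5, u5–y3, u6–y4, u7–y7 is a matching of size 7, and a cover must include an endpoint of each of these disjoint edges (König's theorem).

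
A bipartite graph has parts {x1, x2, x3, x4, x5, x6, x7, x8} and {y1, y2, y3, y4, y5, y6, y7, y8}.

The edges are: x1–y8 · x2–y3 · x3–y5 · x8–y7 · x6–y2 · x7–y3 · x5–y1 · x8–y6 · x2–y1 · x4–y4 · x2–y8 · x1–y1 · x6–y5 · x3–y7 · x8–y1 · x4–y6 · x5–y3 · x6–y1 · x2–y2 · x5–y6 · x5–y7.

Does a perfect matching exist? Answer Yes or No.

Yes

A valid assignment of size 8: x1→y8, x2→y1, x3→y5, x4→y4, x5→y6, x6→y2, x7→y3, x8→y7.
All 8 left vertices are covered.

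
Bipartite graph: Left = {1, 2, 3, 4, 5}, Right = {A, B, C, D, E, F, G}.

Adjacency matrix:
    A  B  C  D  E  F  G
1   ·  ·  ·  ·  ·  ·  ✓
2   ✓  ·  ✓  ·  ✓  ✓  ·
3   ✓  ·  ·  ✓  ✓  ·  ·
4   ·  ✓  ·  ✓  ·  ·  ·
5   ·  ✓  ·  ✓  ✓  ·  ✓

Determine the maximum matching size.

5

For example, pair 1-G, 2-C, 3-E, 4-D, 5-B.
This saturates every left vertex, so 5 is the maximum.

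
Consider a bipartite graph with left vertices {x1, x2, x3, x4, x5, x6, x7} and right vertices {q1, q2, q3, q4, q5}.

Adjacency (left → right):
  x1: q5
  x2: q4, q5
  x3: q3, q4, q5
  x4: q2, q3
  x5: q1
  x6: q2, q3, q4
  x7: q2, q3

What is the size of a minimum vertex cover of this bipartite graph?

The 5 edges x1–q5, x2–q4, x3–q3, x4–q2, x5–q1 form a matching, so any vertex cover needs at least 5 vertices (one per matched edge).
Conversely {x5, q2, q3, q4, q5} meets every edge and has exactly 5 vertices, so 5 is optimal.

5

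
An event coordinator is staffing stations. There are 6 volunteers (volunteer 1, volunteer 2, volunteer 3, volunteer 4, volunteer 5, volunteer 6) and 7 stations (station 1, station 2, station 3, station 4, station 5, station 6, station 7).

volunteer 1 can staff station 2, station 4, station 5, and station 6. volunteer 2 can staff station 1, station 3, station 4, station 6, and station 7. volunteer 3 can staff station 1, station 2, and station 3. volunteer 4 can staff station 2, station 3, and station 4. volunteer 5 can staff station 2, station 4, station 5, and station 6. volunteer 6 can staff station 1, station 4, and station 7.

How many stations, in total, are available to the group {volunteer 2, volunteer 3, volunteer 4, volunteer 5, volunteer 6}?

7

The union of neighbours of {volunteer 2, volunteer 3, volunteer 4, volunteer 5, volunteer 6} is {station 1, station 2, station 3, station 4, station 5, station 6, station 7}, which has 7 elements.
Since |N(S)| = 7 ≥ |S| = 5, Hall's condition holds for this subset.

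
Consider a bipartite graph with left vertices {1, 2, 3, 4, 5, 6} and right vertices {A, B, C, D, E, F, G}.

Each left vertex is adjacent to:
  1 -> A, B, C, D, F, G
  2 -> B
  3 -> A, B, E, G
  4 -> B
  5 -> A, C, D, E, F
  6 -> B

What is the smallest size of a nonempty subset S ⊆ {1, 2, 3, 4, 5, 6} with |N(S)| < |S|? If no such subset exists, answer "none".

Take S = {2, 4}. Its neighbourhood is {B}, so |N(S)| = 1 < |S| = 2.
No single vertex violates Hall's condition since each has at least one neighbour, so 2 is the minimum.

2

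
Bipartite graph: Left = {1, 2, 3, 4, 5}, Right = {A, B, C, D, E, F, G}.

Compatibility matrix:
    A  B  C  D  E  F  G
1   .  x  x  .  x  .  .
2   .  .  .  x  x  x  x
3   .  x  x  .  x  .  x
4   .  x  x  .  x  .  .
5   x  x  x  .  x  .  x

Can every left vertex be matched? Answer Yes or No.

Yes

For example, pair 1–C, 2–D, 3–E, 4–B, 5–G.
Every left vertex is matched, so this matching saturates all of them.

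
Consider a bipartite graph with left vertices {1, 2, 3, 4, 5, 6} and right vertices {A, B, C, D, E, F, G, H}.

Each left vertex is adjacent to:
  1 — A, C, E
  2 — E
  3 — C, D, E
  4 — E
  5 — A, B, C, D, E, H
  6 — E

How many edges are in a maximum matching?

One maximum matching: 1–C, 2–E, 3–D, 5–A.
The set {2, 4, 6} has only 1 neighbour ({E}), so by Hall's theorem at most 4 of the 6 left vertices can be matched.

4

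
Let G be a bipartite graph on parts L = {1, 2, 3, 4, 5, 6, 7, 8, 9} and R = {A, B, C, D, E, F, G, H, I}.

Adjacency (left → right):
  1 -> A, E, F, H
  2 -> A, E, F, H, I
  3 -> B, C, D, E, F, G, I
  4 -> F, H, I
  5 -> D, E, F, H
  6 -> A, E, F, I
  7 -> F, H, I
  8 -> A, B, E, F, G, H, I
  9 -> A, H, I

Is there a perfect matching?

The set {1, 2, 4, 6, 7, 9} has only 5 neighbours ({A, E, F, H, I}), so by Hall's theorem at most 8 of the 9 left vertices can be matched.
Hence no matching covers every left vertex.

No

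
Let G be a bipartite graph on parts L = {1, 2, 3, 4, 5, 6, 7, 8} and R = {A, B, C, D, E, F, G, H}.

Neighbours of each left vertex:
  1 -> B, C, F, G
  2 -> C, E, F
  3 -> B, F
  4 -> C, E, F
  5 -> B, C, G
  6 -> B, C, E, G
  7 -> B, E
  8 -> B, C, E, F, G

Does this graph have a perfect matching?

No

The set {1, 2, 3, 4, 5, 6, 7, 8} has only 5 neighbours ({B, C, E, F, G}), so by Hall's theorem at most 5 of the 8 left vertices can be matched.
Hence no matching covers every left vertex.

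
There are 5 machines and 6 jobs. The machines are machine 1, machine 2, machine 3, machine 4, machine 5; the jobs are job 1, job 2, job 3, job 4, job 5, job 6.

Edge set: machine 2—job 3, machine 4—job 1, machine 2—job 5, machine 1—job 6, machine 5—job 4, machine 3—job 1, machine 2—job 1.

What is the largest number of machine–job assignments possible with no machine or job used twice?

4

A valid assignment of size 4: machine 1–job 6, machine 2–job 3, machine 3–job 1, machine 5–job 4.
The set {machine 3, machine 4} has only 1 neighbour ({job 1}), so by Hall's theorem at most 4 of the 5 machines can be matched.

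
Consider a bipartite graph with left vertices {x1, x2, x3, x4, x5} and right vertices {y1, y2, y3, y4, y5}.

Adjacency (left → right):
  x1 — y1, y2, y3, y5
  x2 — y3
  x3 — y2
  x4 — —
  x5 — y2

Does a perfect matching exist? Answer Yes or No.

No

The set {x3, x4, x5} has only 1 neighbour ({y2}), so by Hall's theorem at most 3 of the 5 left vertices can be matched.
Hence no matching covers every left vertex.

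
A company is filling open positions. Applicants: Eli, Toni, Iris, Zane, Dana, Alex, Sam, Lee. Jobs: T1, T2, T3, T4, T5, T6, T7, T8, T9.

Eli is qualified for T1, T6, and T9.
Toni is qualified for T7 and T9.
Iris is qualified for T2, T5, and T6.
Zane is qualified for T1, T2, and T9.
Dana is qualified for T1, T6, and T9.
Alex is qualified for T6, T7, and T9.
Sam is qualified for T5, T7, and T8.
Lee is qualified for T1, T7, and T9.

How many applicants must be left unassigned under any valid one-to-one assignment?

1

A valid assignment of size 7: Eli–T1, Toni–T7, Iris–T5, Zane–T2, Dana–T6, Alex–T9, Sam–T8.
The set {Eli, Toni, Dana, Alex, Lee} has only 4 neighbours ({T1, T6, T7, T9}), so by Hall's theorem at most 7 of the 8 applicants can be matched.
That matches 7 of the 8, leaving 1 unmatched; no matching can do better.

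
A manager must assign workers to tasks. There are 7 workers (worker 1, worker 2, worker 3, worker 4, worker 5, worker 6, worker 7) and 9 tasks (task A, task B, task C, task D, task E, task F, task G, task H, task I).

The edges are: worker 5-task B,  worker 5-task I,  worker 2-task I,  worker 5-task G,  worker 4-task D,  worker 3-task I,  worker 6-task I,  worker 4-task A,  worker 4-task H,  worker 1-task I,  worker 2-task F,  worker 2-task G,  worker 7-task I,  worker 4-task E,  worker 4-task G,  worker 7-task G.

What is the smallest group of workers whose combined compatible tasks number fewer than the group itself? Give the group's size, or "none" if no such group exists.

2

Take S = {worker 1, worker 3}. Its neighbourhood is {task I}, so |N(S)| = 1 < |S| = 2.
No single vertex violates Hall's condition since each has at least one neighbour, so 2 is the minimum.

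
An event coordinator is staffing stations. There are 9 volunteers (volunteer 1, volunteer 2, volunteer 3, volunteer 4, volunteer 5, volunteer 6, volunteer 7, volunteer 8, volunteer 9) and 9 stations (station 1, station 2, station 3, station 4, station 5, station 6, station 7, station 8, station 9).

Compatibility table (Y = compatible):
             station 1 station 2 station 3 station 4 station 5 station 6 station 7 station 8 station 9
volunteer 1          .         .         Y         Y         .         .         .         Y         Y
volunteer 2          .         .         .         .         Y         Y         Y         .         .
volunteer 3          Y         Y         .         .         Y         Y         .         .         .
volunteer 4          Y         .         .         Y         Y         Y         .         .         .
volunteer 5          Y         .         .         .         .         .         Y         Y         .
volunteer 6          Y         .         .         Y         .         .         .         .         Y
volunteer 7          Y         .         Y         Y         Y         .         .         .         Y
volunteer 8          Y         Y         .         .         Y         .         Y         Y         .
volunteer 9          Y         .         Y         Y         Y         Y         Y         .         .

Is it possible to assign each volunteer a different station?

Yes

A valid assignment of size 9: volunteer 1-station 4, volunteer 2-station 6, volunteer 3-station 1, volunteer 4-station 5, volunteer 5-station 8, volunteer 6-station 9, volunteer 7-station 3, volunteer 8-station 2, volunteer 9-station 7.
All 9 volunteers are covered.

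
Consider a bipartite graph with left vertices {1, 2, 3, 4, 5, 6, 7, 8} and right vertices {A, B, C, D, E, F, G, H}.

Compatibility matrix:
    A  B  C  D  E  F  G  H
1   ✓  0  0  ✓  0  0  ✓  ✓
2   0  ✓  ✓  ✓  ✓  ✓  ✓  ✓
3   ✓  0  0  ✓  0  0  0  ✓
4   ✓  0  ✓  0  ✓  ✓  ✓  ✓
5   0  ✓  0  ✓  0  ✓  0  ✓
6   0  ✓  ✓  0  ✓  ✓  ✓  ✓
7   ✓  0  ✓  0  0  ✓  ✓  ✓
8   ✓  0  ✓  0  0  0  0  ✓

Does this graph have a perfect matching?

For example, pair 1→A, 2→H, 3→D, 4→F, 5→B, 6→E, 7→G, 8→C.
Every left vertex is matched, so this is a perfect matching.

Yes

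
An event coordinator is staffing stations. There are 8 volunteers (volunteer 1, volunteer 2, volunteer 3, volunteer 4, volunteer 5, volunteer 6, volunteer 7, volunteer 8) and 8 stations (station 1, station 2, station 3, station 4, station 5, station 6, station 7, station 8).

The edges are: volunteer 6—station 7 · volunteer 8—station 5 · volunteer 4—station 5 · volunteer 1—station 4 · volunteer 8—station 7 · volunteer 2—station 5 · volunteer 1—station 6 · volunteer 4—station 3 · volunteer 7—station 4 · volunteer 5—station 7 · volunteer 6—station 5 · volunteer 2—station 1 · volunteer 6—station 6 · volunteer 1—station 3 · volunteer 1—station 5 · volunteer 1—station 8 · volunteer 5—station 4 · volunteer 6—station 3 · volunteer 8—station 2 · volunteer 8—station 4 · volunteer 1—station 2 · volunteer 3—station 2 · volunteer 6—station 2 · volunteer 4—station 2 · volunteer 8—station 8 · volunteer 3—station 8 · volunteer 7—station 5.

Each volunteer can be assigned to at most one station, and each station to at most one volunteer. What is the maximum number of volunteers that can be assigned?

8

For example, pair volunteer 1-station 6, volunteer 2-station 1, volunteer 3-station 8, volunteer 4-station 3, volunteer 5-station 4, volunteer 6-station 2, volunteer 7-station 5, volunteer 8-station 7.
All 8 volunteers are matched, so no larger matching exists.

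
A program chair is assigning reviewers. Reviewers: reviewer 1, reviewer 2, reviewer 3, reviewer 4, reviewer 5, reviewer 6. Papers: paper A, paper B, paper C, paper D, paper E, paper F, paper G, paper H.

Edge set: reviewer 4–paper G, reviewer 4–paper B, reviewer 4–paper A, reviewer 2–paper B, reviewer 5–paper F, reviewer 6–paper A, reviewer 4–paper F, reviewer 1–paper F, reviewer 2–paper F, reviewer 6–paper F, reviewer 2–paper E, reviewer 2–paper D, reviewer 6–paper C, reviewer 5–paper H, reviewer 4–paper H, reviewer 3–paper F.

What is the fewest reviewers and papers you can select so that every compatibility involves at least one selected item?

5

A maximum matching has 5 edges (e.g. reviewer 1–paper F, reviewer 2–paper D, reviewer 4–paper B, reviewer 5–paper H, reviewer 6–paper C).
By König's theorem the minimum vertex cover has the same size. One such cover is {reviewer 2, reviewer 4, reviewer 5, reviewer 6, paper F}.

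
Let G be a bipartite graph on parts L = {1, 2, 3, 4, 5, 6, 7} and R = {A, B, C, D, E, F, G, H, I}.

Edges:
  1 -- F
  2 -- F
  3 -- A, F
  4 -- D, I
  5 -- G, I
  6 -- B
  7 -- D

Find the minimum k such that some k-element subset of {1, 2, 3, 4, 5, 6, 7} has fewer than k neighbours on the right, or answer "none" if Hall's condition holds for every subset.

2

Take S = {1, 2}. Its neighbourhood is {F}, so |N(S)| = 1 < |S| = 2.
No single vertex violates Hall's condition since each has at least one neighbour, so 2 is the minimum.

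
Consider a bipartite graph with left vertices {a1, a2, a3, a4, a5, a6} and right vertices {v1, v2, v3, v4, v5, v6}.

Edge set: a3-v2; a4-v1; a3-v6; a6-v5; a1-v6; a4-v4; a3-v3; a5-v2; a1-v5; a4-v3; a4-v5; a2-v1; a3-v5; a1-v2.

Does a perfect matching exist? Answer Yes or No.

Yes

For example, pair a1–v6, a2–v1, a3–v3, a4–v4, a5–v2, a6–v5.
All 6 left vertices are covered.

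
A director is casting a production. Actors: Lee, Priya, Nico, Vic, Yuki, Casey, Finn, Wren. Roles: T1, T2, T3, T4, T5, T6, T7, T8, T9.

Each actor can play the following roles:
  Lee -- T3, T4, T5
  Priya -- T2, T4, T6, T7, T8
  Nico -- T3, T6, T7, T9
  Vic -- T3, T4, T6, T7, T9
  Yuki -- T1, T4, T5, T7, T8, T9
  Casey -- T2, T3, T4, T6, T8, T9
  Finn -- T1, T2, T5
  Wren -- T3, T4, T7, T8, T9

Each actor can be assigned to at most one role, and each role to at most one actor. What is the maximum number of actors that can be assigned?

8

A valid assignment of size 8: Lee→T5, Priya→T6, Nico→T9, Vic→T4, Yuki→T8, Casey→T3, Finn→T2, Wren→T7.
This saturates every actor, so 8 is the maximum.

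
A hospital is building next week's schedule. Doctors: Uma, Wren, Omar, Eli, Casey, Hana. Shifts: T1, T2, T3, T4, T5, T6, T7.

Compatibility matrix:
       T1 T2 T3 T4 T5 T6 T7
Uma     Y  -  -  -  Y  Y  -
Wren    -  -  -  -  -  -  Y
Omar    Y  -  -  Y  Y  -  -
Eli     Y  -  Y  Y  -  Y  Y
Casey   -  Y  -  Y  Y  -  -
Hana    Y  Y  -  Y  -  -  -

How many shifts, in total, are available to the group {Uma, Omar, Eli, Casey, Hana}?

The union of neighbours of {Uma, Omar, Eli, Casey, Hana} is {T1, T2, T3, T4, T5, T6, T7}, which has 7 elements.
Since |N(S)| = 7 ≥ |S| = 5, Hall's condition holds for this subset.

7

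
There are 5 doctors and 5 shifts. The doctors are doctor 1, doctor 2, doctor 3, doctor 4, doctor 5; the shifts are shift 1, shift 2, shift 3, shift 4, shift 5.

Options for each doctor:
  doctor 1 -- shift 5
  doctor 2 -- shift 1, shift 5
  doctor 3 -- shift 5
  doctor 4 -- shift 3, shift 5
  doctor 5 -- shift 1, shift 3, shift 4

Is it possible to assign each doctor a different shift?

No

The set {doctor 1, doctor 3} has only 1 neighbour ({shift 5}), so by Hall's theorem at most 4 of the 5 doctors can be matched.
Hence no matching covers every doctor.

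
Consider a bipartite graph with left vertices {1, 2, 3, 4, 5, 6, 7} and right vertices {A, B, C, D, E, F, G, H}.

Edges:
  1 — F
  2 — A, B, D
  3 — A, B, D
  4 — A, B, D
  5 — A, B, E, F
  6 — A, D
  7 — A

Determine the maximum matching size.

For example, pair 1→F, 2→A, 3→D, 4→B, 5→E.
The set {2, 3, 4, 6, 7} has only 3 neighbours ({A, B, D}), so by Hall's theorem at most 5 of the 7 left vertices can be matched.

5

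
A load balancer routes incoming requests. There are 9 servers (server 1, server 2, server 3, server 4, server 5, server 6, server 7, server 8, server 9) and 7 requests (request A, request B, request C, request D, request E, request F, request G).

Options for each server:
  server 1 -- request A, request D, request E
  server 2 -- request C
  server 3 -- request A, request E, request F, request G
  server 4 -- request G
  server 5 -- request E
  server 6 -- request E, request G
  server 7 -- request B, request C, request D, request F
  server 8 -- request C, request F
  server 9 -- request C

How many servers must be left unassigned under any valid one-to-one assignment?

A valid assignment of size 7: server 1–request D, server 2–request C, server 3–request A, server 4–request G, server 5–request E, server 7–request B, server 8–request F.
The set {server 2, server 4, server 5, server 6, server 9} has only 3 neighbours ({request C, request E, request G}), so by Hall's theorem at most 7 of the 9 servers can be matched.
That matches 7 of the 9, leaving 2 unmatched; no matching can do better.

2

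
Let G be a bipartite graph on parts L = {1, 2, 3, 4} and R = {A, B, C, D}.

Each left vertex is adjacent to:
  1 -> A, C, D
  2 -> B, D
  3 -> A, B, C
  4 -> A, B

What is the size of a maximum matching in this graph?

4

A valid assignment of size 4: 1-A, 2-D, 3-C, 4-B.
All 4 left vertices are matched, so no larger matching exists.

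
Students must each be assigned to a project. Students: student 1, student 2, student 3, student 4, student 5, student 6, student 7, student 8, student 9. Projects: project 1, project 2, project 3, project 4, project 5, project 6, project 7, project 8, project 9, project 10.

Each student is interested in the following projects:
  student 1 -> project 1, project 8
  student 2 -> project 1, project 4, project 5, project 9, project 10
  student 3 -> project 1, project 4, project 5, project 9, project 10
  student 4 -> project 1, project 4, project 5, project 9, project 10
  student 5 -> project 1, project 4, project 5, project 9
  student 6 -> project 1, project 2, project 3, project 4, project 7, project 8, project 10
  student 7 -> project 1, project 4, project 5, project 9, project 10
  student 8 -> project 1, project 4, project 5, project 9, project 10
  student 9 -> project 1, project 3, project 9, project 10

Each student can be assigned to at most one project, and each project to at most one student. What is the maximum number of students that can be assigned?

One maximum matching: student 1–project 8, student 2–project 5, student 3–project 10, student 4–project 1, student 5–project 4, student 6–project 7, student 7–project 9, student 9–project 3.
The set {student 2, student 3, student 4, student 5, student 7, student 8} has only 5 neighbours ({project 1, project 10, project 4, project 5, project 9}), so by Hall's theorem at most 8 of the 9 students can be matched.

8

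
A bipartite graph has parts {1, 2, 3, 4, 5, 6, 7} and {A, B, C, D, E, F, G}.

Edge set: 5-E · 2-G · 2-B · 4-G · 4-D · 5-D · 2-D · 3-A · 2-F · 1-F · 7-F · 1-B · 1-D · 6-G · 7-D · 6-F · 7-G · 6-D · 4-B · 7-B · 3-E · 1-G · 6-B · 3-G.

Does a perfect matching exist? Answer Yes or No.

No

The set {1, 2, 4, 6, 7} has only 4 neighbours ({B, D, F, G}), so by Hall's theorem at most 6 of the 7 left vertices can be matched.
Hence no matching covers every left vertex.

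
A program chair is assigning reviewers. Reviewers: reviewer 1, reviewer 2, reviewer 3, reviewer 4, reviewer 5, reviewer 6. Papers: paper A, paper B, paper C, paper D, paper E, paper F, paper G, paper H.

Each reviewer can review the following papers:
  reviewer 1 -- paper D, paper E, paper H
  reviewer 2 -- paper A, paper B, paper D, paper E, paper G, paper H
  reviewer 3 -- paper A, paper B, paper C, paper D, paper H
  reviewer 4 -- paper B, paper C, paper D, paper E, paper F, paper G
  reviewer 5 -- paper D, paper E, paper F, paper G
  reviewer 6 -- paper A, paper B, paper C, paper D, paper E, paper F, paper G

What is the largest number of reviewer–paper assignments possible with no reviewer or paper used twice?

For example, pair reviewer 1-paper H, reviewer 2-paper G, reviewer 3-paper C, reviewer 4-paper E, reviewer 5-paper D, reviewer 6-paper B.
This saturates every reviewer, so 6 is the maximum.

6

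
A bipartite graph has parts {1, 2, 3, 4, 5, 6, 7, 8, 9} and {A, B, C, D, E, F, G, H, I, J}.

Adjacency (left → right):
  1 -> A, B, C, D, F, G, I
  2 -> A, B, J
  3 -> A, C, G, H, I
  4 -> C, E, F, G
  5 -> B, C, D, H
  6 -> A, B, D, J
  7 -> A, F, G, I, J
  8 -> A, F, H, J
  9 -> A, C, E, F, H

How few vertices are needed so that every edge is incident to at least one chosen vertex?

9

{1, 2, 3, 4, 5, 6, 7, 8, 9} is a vertex cover of size 9: every edge has an endpoint in this set.
No smaller cover exists because 1–G, 2–B, 3–H, 4–E, 5–C, 6–D, 7–F, 8–J, 9–A is a matching of size 9, and a cover must include an endpoint of each of these disjoint edges (König's theorem).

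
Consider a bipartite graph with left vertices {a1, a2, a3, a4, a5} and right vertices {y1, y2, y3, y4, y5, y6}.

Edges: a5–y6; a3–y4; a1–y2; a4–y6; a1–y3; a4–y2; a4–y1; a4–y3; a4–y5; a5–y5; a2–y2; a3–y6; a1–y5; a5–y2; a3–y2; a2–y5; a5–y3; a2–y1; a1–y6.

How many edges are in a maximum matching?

5

A valid assignment of size 5: a1→y2, a2→y5, a3→y6, a4→y1, a5→y3.
This saturates every left vertex, so 5 is the maximum.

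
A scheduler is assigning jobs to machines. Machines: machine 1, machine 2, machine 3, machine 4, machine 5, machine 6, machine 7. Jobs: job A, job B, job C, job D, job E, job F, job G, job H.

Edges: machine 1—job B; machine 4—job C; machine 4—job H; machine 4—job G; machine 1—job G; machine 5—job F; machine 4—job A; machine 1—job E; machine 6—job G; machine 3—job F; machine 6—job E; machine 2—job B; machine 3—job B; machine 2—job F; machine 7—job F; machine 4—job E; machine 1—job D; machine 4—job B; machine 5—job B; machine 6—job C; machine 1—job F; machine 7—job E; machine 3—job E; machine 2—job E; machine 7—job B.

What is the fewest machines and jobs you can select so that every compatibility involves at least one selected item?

6

{machine 1, machine 4, machine 6, job B, job E, job F} is a vertex cover of size 6: every edge has an endpoint in this set.
No smaller cover exists because machine 1–job D, machine 2–job B, machine 3–job E, machine 4–job H, machine 5–job F, machine 6–job G is a matching of size 6, and a cover must include an endpoint of each of these disjoint edges (König's theorem).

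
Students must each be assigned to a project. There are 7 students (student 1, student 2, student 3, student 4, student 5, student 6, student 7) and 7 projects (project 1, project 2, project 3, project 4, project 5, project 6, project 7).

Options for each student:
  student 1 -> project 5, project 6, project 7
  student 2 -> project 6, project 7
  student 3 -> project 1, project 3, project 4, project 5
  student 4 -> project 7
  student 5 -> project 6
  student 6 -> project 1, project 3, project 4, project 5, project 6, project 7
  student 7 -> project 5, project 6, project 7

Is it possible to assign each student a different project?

The set {student 1, student 2, student 4, student 5, student 7} has only 3 neighbours ({project 5, project 6, project 7}), so by Hall's theorem at most 5 of the 7 students can be matched.
Hence no matching covers every student.

No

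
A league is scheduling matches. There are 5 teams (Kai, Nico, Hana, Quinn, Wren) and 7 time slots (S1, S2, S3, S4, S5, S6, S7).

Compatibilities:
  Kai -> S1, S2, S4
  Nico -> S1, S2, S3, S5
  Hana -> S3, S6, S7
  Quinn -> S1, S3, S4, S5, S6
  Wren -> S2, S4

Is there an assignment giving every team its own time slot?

One maximum matching: Kai-S1, Nico-S3, Hana-S6, Quinn-S4, Wren-S2.
All 5 teams are covered.

Yes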